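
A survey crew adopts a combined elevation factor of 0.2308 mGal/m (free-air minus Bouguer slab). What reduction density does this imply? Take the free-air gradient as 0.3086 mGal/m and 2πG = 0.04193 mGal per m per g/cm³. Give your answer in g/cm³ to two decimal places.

1.86

0.2308 = 0.3086 − 0.04193 × ρ
ρ = (0.3086 − 0.2308) / 0.04193 = 1.86 g/cm³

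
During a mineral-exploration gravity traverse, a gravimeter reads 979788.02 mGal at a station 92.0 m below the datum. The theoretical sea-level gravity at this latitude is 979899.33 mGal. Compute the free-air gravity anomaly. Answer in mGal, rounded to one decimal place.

Free-air correction = 0.3086 × -92.0 = -28.39 mGal
Free-air anomaly = 979788.02 − 979899.33 + (-28.39) = -139.70 mGal

-139.7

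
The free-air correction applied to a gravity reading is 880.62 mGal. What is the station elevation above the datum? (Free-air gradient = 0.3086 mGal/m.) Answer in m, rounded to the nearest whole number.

2854

h = 880.62 / 0.3086 = 2853.60 m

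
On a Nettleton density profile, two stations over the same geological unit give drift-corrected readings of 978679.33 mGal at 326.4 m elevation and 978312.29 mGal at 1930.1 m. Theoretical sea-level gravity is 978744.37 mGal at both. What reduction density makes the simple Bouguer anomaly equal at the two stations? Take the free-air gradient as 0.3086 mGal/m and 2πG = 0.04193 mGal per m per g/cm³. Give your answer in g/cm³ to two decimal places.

1.90

Δg_obs = 978312.29 − 978679.33 = -367.04 mGal over Δh = 1930.1 − 326.4 = 1603.7 m
Equal Bouguer anomalies ⇒ Δg_obs + (0.3086 − 0.04193ρ)·Δh = 0
0.3086 − 0.04193ρ = −Δg_obs/Δh = 0.22887
ρ = (0.3086 − 0.22887) / 0.04193 = 1.90 g/cm³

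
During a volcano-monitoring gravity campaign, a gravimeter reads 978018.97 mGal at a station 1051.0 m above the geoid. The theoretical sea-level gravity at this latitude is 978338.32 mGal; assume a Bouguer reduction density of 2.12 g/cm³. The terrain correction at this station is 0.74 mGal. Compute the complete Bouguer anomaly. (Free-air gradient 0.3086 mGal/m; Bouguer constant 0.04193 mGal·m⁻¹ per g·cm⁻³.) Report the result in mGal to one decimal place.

-87.7

Free-air correction = 0.3086 × 1051.0 = 324.34 mGal
Free-air anomaly = 978018.97 − 978338.32 + (324.34) = 4.99 mGal
Bouguer slab correction = 0.04193 × 2.12 × 1051.0 = 93.43 mGal
Simple Bouguer anomaly = 4.99 − (93.43) = -88.44 mGal
Complete Bouguer anomaly = -88.44 + 0.74 = -87.70 mGal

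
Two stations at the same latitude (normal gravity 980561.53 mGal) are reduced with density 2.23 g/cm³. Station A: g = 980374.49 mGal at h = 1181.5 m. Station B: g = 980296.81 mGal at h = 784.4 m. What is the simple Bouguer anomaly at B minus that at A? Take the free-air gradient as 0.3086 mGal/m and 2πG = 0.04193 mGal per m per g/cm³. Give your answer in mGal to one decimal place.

Δg_SB(A) = 980374.49 − 980561.53 + 0.3086×1181.5 − 0.04193×2.23×1181.5 = 67.10 mGal
Δg_SB(B) = 980296.81 − 980561.53 + 0.3086×784.4 − 0.04193×2.23×784.4 = -96.00 mGal
Difference = -96.00 − (67.10) = -163.10 mGal

-163.1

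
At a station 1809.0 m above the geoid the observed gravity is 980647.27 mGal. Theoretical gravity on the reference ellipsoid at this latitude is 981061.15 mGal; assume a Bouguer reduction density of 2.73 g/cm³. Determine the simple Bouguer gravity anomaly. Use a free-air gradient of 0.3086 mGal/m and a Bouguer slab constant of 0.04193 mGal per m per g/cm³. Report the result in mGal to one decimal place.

Free-air correction = 0.3086 × 1809.0 = 558.26 mGal
Free-air anomaly = 980647.27 − 981061.15 + (558.26) = 144.38 mGal
Bouguer slab correction = 0.04193 × 2.73 × 1809.0 = 207.07 mGal
Simple Bouguer anomaly = 144.38 − (207.07) = -62.69 mGal

-62.7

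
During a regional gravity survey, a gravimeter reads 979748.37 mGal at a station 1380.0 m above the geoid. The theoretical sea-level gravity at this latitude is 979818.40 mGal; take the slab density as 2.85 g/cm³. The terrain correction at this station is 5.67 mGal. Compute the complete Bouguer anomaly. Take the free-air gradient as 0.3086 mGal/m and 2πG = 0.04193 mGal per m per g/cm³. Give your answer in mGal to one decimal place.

196.6

Free-air correction = 0.3086 × 1380.0 = 425.87 mGal
Free-air anomaly = 979748.37 − 979818.40 + (425.87) = 355.84 mGal
Bouguer slab correction = 0.04193 × 2.85 × 1380.0 = 164.91 mGal
Simple Bouguer anomaly = 355.84 − (164.91) = 190.93 mGal
Complete Bouguer anomaly = 190.93 + 5.67 = 196.60 mGal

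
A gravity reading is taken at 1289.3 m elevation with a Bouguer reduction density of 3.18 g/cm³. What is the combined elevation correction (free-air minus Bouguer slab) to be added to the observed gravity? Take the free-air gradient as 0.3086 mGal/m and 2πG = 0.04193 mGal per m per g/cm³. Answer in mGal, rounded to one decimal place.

226.0

Combined gradient = 0.3086 − 0.04193 × 3.18 = 0.1752626 mGal/m
Combined elevation correction = 0.1752626 × 1289.3 = 226.0 mGal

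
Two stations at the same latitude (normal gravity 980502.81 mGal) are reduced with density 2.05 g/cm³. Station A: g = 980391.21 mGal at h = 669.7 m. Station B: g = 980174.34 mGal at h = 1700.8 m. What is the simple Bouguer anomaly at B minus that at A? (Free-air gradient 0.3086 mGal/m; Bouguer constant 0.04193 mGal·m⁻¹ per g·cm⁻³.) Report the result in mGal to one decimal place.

Δg_SB(A) = 980391.21 − 980502.81 + 0.3086×669.7 − 0.04193×2.05×669.7 = 37.50 mGal
Δg_SB(B) = 980174.34 − 980502.81 + 0.3086×1700.8 − 0.04193×2.05×1700.8 = 50.20 mGal
Difference = 50.20 − (37.50) = 12.70 mGal

12.7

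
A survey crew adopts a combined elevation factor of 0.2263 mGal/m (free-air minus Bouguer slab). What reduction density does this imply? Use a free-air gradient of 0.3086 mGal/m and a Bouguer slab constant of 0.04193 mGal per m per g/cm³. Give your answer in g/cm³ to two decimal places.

0.2263 = 0.3086 − 0.04193 × ρ
ρ = (0.3086 − 0.2263) / 0.04193 = 1.96 g/cm³

1.96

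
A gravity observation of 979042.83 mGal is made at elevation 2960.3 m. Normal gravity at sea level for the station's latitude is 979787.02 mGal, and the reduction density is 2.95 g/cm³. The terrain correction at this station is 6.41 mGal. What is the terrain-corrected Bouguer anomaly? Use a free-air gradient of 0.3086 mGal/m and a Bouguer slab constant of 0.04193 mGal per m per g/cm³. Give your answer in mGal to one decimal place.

-190.4

Free-air correction = 0.3086 × 2960.3 = 913.55 mGal
Free-air anomaly = 979042.83 − 979787.02 + (913.55) = 169.36 mGal
Bouguer slab correction = 0.04193 × 2.95 × 2960.3 = 366.17 mGal
Simple Bouguer anomaly = 169.36 − (366.17) = -196.81 mGal
Complete Bouguer anomaly = -196.81 + 6.41 = -190.40 mGal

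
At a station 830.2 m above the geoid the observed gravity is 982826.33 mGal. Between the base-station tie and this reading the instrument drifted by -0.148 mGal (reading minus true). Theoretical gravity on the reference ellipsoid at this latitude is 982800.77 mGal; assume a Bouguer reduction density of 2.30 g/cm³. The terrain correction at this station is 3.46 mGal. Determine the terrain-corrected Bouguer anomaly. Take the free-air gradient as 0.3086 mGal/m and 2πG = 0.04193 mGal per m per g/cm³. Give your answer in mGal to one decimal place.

205.3

Drift-corrected reading = 982826.33 − (-0.148) = 982826.478 mGal
Free-air correction = 0.3086 × 830.2 = 256.20 mGal
Free-air anomaly = 982826.478 − 982800.77 + (256.20) = 281.908 mGal
Bouguer slab correction = 0.04193 × 2.30 × 830.2 = 80.06 mGal
Simple Bouguer anomaly = 281.908 − (80.06) = 201.848 mGal
Complete Bouguer anomaly = 201.848 + 3.46 = 205.308 mGal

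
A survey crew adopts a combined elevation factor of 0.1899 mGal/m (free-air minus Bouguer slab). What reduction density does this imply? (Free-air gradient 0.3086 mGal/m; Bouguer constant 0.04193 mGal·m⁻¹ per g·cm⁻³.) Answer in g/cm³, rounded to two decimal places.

2.83

0.1899 = 0.3086 − 0.04193 × ρ
ρ = (0.3086 − 0.1899) / 0.04193 = 2.83 g/cm³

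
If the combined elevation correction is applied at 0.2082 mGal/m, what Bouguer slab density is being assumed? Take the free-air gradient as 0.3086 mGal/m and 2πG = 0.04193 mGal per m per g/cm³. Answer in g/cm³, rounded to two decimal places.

2.39

0.2082 = 0.3086 − 0.04193 × ρ
ρ = (0.3086 − 0.2082) / 0.04193 = 2.39 g/cm³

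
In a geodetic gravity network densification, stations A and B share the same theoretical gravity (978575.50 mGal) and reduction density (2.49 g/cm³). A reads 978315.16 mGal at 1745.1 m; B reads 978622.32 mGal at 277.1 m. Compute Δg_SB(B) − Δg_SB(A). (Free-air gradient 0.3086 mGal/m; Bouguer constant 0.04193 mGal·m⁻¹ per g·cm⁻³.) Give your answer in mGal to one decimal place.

Δg_SB(A) = 978315.16 − 978575.50 + 0.3086×1745.1 − 0.04193×2.49×1745.1 = 96.00 mGal
Δg_SB(B) = 978622.32 − 978575.50 + 0.3086×277.1 − 0.04193×2.49×277.1 = 103.40 mGal
Difference = 103.40 − (96.00) = 7.40 mGal

7.4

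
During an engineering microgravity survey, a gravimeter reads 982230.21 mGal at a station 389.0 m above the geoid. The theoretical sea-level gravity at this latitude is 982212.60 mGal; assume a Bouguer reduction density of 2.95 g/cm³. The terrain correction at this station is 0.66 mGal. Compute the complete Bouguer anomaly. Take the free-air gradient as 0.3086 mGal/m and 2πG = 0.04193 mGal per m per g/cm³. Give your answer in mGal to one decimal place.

90.2

Free-air correction = 0.3086 × 389.0 = 120.05 mGal
Free-air anomaly = 982230.21 − 982212.60 + (120.05) = 137.66 mGal
Bouguer slab correction = 0.04193 × 2.95 × 389.0 = 48.12 mGal
Simple Bouguer anomaly = 137.66 − (48.12) = 89.54 mGal
Complete Bouguer anomaly = 89.54 + 0.66 = 90.20 mGal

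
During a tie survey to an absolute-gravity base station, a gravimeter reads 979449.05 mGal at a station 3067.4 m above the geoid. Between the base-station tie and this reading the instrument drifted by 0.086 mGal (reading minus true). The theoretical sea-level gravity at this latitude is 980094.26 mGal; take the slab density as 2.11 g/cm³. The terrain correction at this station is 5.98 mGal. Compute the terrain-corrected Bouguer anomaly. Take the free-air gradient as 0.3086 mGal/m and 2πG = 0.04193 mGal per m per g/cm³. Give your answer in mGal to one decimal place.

35.9

Drift-corrected reading = 979449.05 − (0.086) = 979448.964 mGal
Free-air correction = 0.3086 × 3067.4 = 946.60 mGal
Free-air anomaly = 979448.964 − 980094.26 + (946.60) = 301.304 mGal
Bouguer slab correction = 0.04193 × 2.11 × 3067.4 = 271.38 mGal
Simple Bouguer anomaly = 301.304 − (271.38) = 29.924 mGal
Complete Bouguer anomaly = 29.924 + 5.98 = 35.904 mGal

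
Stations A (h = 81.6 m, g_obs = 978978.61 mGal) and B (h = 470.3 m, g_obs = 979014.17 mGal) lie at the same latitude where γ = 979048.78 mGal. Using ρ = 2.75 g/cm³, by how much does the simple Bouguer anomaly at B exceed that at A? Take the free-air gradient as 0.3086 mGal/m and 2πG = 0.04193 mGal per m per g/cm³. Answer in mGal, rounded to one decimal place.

Δg_SB(A) = 978978.61 − 979048.78 + 0.3086×81.6 − 0.04193×2.75×81.6 = -54.40 mGal
Δg_SB(B) = 979014.17 − 979048.78 + 0.3086×470.3 − 0.04193×2.75×470.3 = 56.30 mGal
Difference = 56.30 − (-54.40) = 110.70 mGal

110.7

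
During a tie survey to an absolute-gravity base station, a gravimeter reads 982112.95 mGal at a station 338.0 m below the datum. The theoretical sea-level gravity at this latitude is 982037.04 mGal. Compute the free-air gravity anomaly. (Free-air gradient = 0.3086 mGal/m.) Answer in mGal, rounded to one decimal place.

Free-air correction = 0.3086 × -338.0 = -104.31 mGal
Free-air anomaly = 982112.95 − 982037.04 + (-104.31) = -28.40 mGal

-28.4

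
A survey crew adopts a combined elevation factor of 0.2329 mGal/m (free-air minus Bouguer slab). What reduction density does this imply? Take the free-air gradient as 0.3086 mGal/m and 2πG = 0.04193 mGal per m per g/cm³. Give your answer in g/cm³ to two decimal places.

0.2329 = 0.3086 − 0.04193 × ρ
ρ = (0.3086 − 0.2329) / 0.04193 = 1.81 g/cm³

1.81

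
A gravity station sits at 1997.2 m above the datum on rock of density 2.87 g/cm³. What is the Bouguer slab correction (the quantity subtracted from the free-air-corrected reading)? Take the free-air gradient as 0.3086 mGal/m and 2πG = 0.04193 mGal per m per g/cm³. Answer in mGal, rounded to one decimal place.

Bouguer slab correction = 0.04193 × 2.87 × 1997.2 = 240.3 mGal

240.3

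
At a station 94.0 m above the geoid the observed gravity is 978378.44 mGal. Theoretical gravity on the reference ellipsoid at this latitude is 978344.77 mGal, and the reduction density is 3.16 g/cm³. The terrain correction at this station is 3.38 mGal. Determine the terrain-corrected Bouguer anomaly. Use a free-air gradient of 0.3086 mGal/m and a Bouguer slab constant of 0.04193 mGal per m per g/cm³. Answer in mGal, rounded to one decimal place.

53.6

Free-air correction = 0.3086 × 94.0 = 29.01 mGal
Free-air anomaly = 978378.44 − 978344.77 + (29.01) = 62.68 mGal
Bouguer slab correction = 0.04193 × 3.16 × 94.0 = 12.45 mGal
Simple Bouguer anomaly = 62.68 − (12.45) = 50.23 mGal
Complete Bouguer anomaly = 50.23 + 3.38 = 53.61 mGal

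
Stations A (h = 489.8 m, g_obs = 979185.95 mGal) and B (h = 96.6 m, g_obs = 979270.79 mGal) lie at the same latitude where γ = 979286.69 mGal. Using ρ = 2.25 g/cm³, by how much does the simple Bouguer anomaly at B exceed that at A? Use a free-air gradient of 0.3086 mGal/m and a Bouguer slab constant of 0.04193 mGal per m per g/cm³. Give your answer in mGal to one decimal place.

0.6

Δg_SB(A) = 979185.95 − 979286.69 + 0.3086×489.8 − 0.04193×2.25×489.8 = 4.20 mGal
Δg_SB(B) = 979270.79 − 979286.69 + 0.3086×96.6 − 0.04193×2.25×96.6 = 4.80 mGal
Difference = 4.80 − (4.20) = 0.60 mGal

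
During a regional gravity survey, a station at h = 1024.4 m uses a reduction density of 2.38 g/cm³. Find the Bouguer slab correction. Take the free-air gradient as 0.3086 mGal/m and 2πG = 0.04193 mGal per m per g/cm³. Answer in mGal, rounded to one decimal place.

Bouguer slab correction = 0.04193 × 2.38 × 1024.4 = 102.2 mGal

102.2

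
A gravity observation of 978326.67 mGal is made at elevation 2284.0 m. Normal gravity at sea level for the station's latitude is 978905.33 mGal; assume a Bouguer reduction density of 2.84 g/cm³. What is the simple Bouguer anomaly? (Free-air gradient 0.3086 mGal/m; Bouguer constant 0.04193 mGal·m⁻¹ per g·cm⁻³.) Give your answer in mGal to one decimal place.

Free-air correction = 0.3086 × 2284.0 = 704.84 mGal
Free-air anomaly = 978326.67 − 978905.33 + (704.84) = 126.18 mGal
Bouguer slab correction = 0.04193 × 2.84 × 2284.0 = 271.98 mGal
Simple Bouguer anomaly = 126.18 − (271.98) = -145.80 mGal

-145.8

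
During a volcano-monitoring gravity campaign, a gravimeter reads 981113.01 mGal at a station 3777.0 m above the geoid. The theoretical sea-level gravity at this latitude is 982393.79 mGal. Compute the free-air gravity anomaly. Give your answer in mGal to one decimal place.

Free-air correction = 0.3086 × 3777.0 = 1165.58 mGal
Free-air anomaly = 981113.01 − 982393.79 + (1165.58) = -115.20 mGal

-115.2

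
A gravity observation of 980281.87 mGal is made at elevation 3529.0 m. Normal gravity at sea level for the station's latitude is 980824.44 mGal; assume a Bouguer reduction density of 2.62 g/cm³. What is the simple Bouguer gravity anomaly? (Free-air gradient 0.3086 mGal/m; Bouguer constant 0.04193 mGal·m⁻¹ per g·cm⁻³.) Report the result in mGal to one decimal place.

158.8

Free-air correction = 0.3086 × 3529.0 = 1089.05 mGal
Free-air anomaly = 980281.87 − 980824.44 + (1089.05) = 546.48 mGal
Bouguer slab correction = 0.04193 × 2.62 × 3529.0 = 387.68 mGal
Simple Bouguer anomaly = 546.48 − (387.68) = 158.80 mGal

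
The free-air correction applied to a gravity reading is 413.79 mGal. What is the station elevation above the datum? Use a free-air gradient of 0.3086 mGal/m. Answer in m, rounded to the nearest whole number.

h = 413.79 / 0.3086 = 1340.86 m

1341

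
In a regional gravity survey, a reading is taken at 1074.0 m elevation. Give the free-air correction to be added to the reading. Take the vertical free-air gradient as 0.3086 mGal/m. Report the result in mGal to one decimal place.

331.4

Free-air correction = 0.3086 × 1074.0 = 331.4 mGal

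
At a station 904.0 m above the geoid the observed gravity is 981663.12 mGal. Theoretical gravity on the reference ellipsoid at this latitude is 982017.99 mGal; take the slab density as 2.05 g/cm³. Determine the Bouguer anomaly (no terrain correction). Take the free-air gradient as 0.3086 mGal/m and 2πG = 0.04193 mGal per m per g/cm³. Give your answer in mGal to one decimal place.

Free-air correction = 0.3086 × 904.0 = 278.97 mGal
Free-air anomaly = 981663.12 − 982017.99 + (278.97) = -75.90 mGal
Bouguer slab correction = 0.04193 × 2.05 × 904.0 = 77.70 mGal
Simple Bouguer anomaly = -75.90 − (77.70) = -153.60 mGal

-153.6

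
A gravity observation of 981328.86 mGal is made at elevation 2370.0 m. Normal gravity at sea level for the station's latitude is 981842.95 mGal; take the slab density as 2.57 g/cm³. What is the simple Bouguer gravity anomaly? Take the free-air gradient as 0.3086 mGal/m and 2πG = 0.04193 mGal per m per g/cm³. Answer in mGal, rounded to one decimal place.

Free-air correction = 0.3086 × 2370.0 = 731.38 mGal
Free-air anomaly = 981328.86 − 981842.95 + (731.38) = 217.29 mGal
Bouguer slab correction = 0.04193 × 2.57 × 2370.0 = 255.39 mGal
Simple Bouguer anomaly = 217.29 − (255.39) = -38.10 mGal

-38.1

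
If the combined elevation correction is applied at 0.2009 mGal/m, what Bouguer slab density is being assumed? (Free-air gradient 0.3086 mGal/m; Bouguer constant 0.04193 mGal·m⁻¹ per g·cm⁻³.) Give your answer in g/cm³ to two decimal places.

2.57

0.2009 = 0.3086 − 0.04193 × ρ
ρ = (0.3086 − 0.2009) / 0.04193 = 2.57 g/cm³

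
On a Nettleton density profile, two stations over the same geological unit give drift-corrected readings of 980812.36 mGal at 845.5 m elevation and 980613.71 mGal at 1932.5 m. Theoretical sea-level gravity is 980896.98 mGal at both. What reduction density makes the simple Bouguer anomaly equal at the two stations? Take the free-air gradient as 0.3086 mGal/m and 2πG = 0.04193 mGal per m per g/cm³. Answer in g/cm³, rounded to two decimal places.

3.00

Δg_obs = 980613.71 − 980812.36 = -198.65 mGal over Δh = 1932.5 − 845.5 = 1087.0 m
Equal Bouguer anomalies ⇒ Δg_obs + (0.3086 − 0.04193ρ)·Δh = 0
0.3086 − 0.04193ρ = −Δg_obs/Δh = 0.18275
ρ = (0.3086 − 0.18275) / 0.04193 = 3.00 g/cm³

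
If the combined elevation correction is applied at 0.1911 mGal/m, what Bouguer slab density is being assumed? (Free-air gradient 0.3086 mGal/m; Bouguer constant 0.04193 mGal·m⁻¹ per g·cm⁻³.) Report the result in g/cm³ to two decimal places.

2.80

0.1911 = 0.3086 − 0.04193 × ρ
ρ = (0.3086 − 0.1911) / 0.04193 = 2.80 g/cm³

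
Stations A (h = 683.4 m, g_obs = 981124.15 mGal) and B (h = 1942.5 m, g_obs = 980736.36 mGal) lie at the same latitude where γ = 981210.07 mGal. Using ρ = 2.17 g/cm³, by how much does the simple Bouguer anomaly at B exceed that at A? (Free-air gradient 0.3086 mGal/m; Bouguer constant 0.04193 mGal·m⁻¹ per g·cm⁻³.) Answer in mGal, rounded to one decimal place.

Δg_SB(A) = 981124.15 − 981210.07 + 0.3086×683.4 − 0.04193×2.17×683.4 = 62.80 mGal
Δg_SB(B) = 980736.36 − 981210.07 + 0.3086×1942.5 − 0.04193×2.17×1942.5 = -51.00 mGal
Difference = -51.00 − (62.80) = -113.80 mGal

-113.8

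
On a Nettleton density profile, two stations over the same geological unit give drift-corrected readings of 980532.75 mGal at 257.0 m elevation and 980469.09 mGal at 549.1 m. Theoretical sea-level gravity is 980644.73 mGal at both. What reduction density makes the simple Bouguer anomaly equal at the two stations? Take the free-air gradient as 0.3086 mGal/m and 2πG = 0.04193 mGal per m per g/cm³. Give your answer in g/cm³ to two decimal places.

Δg_obs = 980469.09 − 980532.75 = -63.66 mGal over Δh = 549.1 − 257.0 = 292.1 m
Equal Bouguer anomalies ⇒ Δg_obs + (0.3086 − 0.04193ρ)·Δh = 0
0.3086 − 0.04193ρ = −Δg_obs/Δh = 0.21794
ρ = (0.3086 − 0.21794) / 0.04193 = 2.16 g/cm³

2.16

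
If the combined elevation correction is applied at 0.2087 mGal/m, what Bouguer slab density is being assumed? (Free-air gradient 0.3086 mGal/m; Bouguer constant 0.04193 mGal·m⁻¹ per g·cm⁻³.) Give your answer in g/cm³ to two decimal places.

2.38

0.2087 = 0.3086 − 0.04193 × ρ
ρ = (0.3086 − 0.2087) / 0.04193 = 2.38 g/cm³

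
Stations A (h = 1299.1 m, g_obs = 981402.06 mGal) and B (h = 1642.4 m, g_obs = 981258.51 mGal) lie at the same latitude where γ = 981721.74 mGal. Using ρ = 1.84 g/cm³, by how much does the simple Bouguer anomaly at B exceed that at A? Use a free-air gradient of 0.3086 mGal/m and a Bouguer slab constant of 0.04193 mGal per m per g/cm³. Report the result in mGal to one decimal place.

Δg_SB(A) = 981402.06 − 981721.74 + 0.3086×1299.1 − 0.04193×1.84×1299.1 = -19.00 mGal
Δg_SB(B) = 981258.51 − 981721.74 + 0.3086×1642.4 − 0.04193×1.84×1642.4 = -83.10 mGal
Difference = -83.10 − (-19.00) = -64.10 mGal

-64.1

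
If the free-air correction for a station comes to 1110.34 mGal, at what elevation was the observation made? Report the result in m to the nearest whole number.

3598

h = 1110.34 / 0.3086 = 3597.99 m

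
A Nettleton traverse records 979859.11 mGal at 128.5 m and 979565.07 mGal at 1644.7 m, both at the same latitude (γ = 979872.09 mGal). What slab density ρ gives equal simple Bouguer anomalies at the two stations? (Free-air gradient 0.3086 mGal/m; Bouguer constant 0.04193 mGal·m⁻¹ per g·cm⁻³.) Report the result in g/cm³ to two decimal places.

2.73

Δg_obs = 979565.07 − 979859.11 = -294.04 mGal over Δh = 1644.7 − 128.5 = 1516.2 m
Equal Bouguer anomalies ⇒ Δg_obs + (0.3086 − 0.04193ρ)·Δh = 0
0.3086 − 0.04193ρ = −Δg_obs/Δh = 0.19393
ρ = (0.3086 − 0.19393) / 0.04193 = 2.73 g/cm³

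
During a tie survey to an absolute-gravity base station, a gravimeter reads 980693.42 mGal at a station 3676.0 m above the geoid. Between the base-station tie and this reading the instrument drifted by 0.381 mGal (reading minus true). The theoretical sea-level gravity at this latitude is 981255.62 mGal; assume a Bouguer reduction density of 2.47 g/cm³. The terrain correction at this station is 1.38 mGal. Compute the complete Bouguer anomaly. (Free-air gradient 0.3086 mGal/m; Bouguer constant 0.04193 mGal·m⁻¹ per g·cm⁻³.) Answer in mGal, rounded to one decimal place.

192.5

Drift-corrected reading = 980693.42 − (0.381) = 980693.039 mGal
Free-air correction = 0.3086 × 3676.0 = 1134.41 mGal
Free-air anomaly = 980693.039 − 981255.62 + (1134.41) = 571.829 mGal
Bouguer slab correction = 0.04193 × 2.47 × 3676.0 = 380.71 mGal
Simple Bouguer anomaly = 571.829 − (380.71) = 191.119 mGal
Complete Bouguer anomaly = 191.119 + 1.38 = 192.499 mGal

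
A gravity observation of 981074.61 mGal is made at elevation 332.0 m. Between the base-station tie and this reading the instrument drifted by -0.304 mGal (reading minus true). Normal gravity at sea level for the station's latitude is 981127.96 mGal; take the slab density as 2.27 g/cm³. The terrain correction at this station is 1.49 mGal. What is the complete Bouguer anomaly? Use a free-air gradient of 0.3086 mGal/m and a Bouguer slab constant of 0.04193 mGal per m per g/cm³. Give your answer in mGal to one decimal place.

Drift-corrected reading = 981074.61 − (-0.304) = 981074.914 mGal
Free-air correction = 0.3086 × 332.0 = 102.46 mGal
Free-air anomaly = 981074.914 − 981127.96 + (102.46) = 49.414 mGal
Bouguer slab correction = 0.04193 × 2.27 × 332.0 = 31.60 mGal
Simple Bouguer anomaly = 49.414 − (31.60) = 17.814 mGal
Complete Bouguer anomaly = 17.814 + 1.49 = 19.304 mGal

19.3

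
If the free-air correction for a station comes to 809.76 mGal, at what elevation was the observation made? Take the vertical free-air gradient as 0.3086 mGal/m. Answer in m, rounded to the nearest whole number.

2624

h = 809.76 / 0.3086 = 2623.98 m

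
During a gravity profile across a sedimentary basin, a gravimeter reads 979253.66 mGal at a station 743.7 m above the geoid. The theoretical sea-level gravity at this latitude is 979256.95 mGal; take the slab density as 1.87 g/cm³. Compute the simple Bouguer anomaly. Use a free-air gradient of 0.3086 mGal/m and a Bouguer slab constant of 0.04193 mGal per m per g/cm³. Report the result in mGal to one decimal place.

Free-air correction = 0.3086 × 743.7 = 229.51 mGal
Free-air anomaly = 979253.66 − 979256.95 + (229.51) = 226.22 mGal
Bouguer slab correction = 0.04193 × 1.87 × 743.7 = 58.31 mGal
Simple Bouguer anomaly = 226.22 − (58.31) = 167.91 mGal

167.9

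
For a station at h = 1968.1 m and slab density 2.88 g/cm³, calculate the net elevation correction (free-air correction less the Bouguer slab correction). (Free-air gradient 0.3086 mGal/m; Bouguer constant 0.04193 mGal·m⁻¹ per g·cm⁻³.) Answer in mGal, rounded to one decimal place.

369.7

Combined gradient = 0.3086 − 0.04193 × 2.88 = 0.1878416 mGal/m
Combined elevation correction = 0.1878416 × 1968.1 = 369.7 mGal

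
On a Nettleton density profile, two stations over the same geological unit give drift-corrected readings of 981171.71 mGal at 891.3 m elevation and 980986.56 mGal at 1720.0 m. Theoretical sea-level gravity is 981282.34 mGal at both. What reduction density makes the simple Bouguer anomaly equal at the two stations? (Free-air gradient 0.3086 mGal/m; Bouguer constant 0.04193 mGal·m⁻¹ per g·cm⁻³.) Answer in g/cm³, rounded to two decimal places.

Δg_obs = 980986.56 − 981171.71 = -185.15 mGal over Δh = 1720.0 − 891.3 = 828.7 m
Equal Bouguer anomalies ⇒ Δg_obs + (0.3086 − 0.04193ρ)·Δh = 0
0.3086 − 0.04193ρ = −Δg_obs/Δh = 0.22342
ρ = (0.3086 − 0.22342) / 0.04193 = 2.03 g/cm³

2.03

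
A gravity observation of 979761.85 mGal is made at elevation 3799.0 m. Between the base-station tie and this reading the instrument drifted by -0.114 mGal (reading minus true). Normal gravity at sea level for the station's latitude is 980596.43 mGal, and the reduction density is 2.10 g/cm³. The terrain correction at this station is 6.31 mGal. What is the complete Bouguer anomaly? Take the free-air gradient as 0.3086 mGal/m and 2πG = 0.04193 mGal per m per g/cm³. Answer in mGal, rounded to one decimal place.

9.7

Drift-corrected reading = 979761.85 − (-0.114) = 979761.964 mGal
Free-air correction = 0.3086 × 3799.0 = 1172.37 mGal
Free-air anomaly = 979761.964 − 980596.43 + (1172.37) = 337.904 mGal
Bouguer slab correction = 0.04193 × 2.10 × 3799.0 = 334.51 mGal
Simple Bouguer anomaly = 337.904 − (334.51) = 3.394 mGal
Complete Bouguer anomaly = 3.394 + 6.31 = 9.704 mGal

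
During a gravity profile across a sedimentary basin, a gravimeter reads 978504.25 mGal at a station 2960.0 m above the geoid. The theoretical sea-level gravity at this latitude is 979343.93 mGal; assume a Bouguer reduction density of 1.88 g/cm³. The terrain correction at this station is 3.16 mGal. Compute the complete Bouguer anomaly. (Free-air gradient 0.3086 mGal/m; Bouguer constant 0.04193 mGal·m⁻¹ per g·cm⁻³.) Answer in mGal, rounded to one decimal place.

Free-air correction = 0.3086 × 2960.0 = 913.46 mGal
Free-air anomaly = 978504.25 − 979343.93 + (913.46) = 73.78 mGal
Bouguer slab correction = 0.04193 × 1.88 × 2960.0 = 233.33 mGal
Simple Bouguer anomaly = 73.78 − (233.33) = -159.55 mGal
Complete Bouguer anomaly = -159.55 + 3.16 = -156.39 mGal

-156.4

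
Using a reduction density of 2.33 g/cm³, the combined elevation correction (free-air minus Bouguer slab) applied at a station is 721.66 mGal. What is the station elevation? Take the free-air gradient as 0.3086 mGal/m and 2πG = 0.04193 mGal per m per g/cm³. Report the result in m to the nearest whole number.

3422

Combined gradient = 0.3086 − 0.04193 × 2.33 = 0.2109031 mGal/m
h = 721.66 / 0.2109031 = 3421.76 m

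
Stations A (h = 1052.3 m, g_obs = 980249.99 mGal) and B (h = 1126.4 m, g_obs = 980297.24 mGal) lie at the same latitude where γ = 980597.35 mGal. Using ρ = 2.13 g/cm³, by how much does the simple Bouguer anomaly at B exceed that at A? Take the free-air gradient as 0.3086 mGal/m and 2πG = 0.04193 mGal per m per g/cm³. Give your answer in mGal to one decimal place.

63.5

Δg_SB(A) = 980249.99 − 980597.35 + 0.3086×1052.3 − 0.04193×2.13×1052.3 = -116.60 mGal
Δg_SB(B) = 980297.24 − 980597.35 + 0.3086×1126.4 − 0.04193×2.13×1126.4 = -53.10 mGal
Difference = -53.10 − (-116.60) = 63.50 mGal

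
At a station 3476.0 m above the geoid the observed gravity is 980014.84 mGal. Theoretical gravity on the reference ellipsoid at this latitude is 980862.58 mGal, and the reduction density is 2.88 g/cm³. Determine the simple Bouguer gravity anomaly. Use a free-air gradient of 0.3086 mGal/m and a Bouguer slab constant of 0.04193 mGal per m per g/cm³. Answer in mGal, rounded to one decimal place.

Free-air correction = 0.3086 × 3476.0 = 1072.69 mGal
Free-air anomaly = 980014.84 − 980862.58 + (1072.69) = 224.95 mGal
Bouguer slab correction = 0.04193 × 2.88 × 3476.0 = 419.76 mGal
Simple Bouguer anomaly = 224.95 − (419.76) = -194.81 mGal

-194.8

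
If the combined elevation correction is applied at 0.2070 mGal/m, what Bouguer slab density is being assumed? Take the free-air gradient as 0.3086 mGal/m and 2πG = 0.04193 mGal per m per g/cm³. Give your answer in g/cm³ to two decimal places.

2.42

0.2070 = 0.3086 − 0.04193 × ρ
ρ = (0.3086 − 0.2070) / 0.04193 = 2.42 g/cm³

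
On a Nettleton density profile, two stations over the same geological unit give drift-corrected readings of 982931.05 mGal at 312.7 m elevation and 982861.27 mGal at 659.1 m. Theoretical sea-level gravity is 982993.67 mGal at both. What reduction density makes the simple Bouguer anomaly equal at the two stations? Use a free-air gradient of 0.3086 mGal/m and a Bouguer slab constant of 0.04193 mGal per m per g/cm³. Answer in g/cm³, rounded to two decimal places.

Δg_obs = 982861.27 − 982931.05 = -69.78 mGal over Δh = 659.1 − 312.7 = 346.4 m
Equal Bouguer anomalies ⇒ Δg_obs + (0.3086 − 0.04193ρ)·Δh = 0
0.3086 − 0.04193ρ = −Δg_obs/Δh = 0.20144
ρ = (0.3086 − 0.20144) / 0.04193 = 2.56 g/cm³

2.56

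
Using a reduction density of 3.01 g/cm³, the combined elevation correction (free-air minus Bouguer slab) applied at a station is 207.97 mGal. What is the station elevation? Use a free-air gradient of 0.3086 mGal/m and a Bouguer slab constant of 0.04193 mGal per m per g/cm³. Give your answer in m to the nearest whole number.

Combined gradient = 0.3086 − 0.04193 × 3.01 = 0.1823907 mGal/m
h = 207.97 / 0.1823907 = 1140.24 m

1140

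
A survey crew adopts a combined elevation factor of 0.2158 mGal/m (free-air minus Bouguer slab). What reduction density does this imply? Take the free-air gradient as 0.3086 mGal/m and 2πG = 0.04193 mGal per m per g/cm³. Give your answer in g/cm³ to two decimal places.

2.21

0.2158 = 0.3086 − 0.04193 × ρ
ρ = (0.3086 − 0.2158) / 0.04193 = 2.21 g/cm³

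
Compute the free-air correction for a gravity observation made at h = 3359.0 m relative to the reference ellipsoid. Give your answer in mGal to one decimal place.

1036.6

Free-air correction = 0.3086 × 3359.0 = 1036.6 mGal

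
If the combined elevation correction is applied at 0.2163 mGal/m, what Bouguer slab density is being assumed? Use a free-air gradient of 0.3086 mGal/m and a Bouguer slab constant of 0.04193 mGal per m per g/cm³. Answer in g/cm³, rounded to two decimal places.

0.2163 = 0.3086 − 0.04193 × ρ
ρ = (0.3086 − 0.2163) / 0.04193 = 2.20 g/cm³

2.20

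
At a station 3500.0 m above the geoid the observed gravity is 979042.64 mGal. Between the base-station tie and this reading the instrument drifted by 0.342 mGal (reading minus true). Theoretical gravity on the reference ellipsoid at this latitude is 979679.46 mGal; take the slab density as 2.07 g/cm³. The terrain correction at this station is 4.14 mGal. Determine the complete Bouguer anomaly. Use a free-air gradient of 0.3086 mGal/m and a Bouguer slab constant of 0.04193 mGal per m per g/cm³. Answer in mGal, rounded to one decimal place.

143.3

Drift-corrected reading = 979042.64 − (0.342) = 979042.298 mGal
Free-air correction = 0.3086 × 3500.0 = 1080.10 mGal
Free-air anomaly = 979042.298 − 979679.46 + (1080.10) = 442.938 mGal
Bouguer slab correction = 0.04193 × 2.07 × 3500.0 = 303.78 mGal
Simple Bouguer anomaly = 442.938 − (303.78) = 139.158 mGal
Complete Bouguer anomaly = 139.158 + 4.14 = 143.298 mGal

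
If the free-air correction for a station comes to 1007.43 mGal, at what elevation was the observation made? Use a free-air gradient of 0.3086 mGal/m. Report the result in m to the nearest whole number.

h = 1007.43 / 0.3086 = 3264.52 m

3265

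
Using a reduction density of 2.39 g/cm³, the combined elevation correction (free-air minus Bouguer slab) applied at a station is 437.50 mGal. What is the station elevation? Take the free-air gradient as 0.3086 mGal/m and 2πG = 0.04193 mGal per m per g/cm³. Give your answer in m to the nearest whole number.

2099

Combined gradient = 0.3086 − 0.04193 × 2.39 = 0.2083873 mGal/m
h = 437.50 / 0.2083873 = 2099.46 m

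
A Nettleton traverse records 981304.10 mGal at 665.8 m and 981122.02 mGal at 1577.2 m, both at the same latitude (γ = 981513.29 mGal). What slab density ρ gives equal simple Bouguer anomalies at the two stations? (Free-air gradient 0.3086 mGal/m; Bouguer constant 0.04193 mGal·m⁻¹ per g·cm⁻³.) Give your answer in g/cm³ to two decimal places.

Δg_obs = 981122.02 − 981304.10 = -182.08 mGal over Δh = 1577.2 − 665.8 = 911.4 m
Equal Bouguer anomalies ⇒ Δg_obs + (0.3086 − 0.04193ρ)·Δh = 0
0.3086 − 0.04193ρ = −Δg_obs/Δh = 0.19978
ρ = (0.3086 − 0.19978) / 0.04193 = 2.60 g/cm³

2.60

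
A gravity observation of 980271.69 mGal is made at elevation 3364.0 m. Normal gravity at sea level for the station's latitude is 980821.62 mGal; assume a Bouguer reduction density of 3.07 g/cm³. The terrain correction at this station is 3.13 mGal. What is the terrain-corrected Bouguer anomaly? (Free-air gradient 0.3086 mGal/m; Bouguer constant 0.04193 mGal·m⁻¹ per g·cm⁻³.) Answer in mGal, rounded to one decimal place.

Free-air correction = 0.3086 × 3364.0 = 1038.13 mGal
Free-air anomaly = 980271.69 − 980821.62 + (1038.13) = 488.20 mGal
Bouguer slab correction = 0.04193 × 3.07 × 3364.0 = 433.03 mGal
Simple Bouguer anomaly = 488.20 − (433.03) = 55.17 mGal
Complete Bouguer anomaly = 55.17 + 3.13 = 58.30 mGal

58.3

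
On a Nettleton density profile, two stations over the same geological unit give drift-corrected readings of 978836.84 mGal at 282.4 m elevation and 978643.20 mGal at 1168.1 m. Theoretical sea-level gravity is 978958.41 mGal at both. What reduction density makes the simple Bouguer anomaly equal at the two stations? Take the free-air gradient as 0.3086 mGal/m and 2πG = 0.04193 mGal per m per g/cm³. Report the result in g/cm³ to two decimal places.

2.15

Δg_obs = 978643.20 − 978836.84 = -193.64 mGal over Δh = 1168.1 − 282.4 = 885.7 m
Equal Bouguer anomalies ⇒ Δg_obs + (0.3086 − 0.04193ρ)·Δh = 0
0.3086 − 0.04193ρ = −Δg_obs/Δh = 0.21863
ρ = (0.3086 − 0.21863) / 0.04193 = 2.15 g/cm³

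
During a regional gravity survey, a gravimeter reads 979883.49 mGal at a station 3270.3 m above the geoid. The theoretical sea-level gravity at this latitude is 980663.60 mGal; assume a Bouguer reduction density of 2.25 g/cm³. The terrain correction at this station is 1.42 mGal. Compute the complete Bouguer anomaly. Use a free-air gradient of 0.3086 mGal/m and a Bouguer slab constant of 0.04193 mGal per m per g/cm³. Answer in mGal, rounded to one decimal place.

-78.0

Free-air correction = 0.3086 × 3270.3 = 1009.21 mGal
Free-air anomaly = 979883.49 − 980663.60 + (1009.21) = 229.10 mGal
Bouguer slab correction = 0.04193 × 2.25 × 3270.3 = 308.53 mGal
Simple Bouguer anomaly = 229.10 − (308.53) = -79.43 mGal
Complete Bouguer anomaly = -79.43 + 1.42 = -78.01 mGal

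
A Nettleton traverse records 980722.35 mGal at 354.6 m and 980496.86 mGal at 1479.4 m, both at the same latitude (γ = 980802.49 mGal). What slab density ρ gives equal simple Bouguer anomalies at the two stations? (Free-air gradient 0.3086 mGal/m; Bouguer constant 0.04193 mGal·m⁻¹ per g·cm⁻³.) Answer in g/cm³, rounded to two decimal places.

2.58

Δg_obs = 980496.86 − 980722.35 = -225.49 mGal over Δh = 1479.4 − 354.6 = 1124.8 m
Equal Bouguer anomalies ⇒ Δg_obs + (0.3086 − 0.04193ρ)·Δh = 0
0.3086 − 0.04193ρ = −Δg_obs/Δh = 0.20047
ρ = (0.3086 − 0.20047) / 0.04193 = 2.58 g/cm³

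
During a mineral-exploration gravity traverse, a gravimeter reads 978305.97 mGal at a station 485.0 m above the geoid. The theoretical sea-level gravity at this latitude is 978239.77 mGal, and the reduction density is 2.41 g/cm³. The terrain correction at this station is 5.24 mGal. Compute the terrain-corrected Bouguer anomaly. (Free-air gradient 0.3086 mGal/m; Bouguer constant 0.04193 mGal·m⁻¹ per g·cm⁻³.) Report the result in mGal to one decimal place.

Free-air correction = 0.3086 × 485.0 = 149.67 mGal
Free-air anomaly = 978305.97 − 978239.77 + (149.67) = 215.87 mGal
Bouguer slab correction = 0.04193 × 2.41 × 485.0 = 49.01 mGal
Simple Bouguer anomaly = 215.87 − (49.01) = 166.86 mGal
Complete Bouguer anomaly = 166.86 + 5.24 = 172.10 mGal

172.1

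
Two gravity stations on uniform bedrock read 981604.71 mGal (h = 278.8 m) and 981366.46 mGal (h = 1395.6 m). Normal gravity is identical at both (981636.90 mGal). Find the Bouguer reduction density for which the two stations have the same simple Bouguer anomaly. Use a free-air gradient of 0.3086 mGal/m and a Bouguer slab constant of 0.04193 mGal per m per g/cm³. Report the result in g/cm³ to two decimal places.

2.27

Δg_obs = 981366.46 − 981604.71 = -238.25 mGal over Δh = 1395.6 − 278.8 = 1116.8 m
Equal Bouguer anomalies ⇒ Δg_obs + (0.3086 − 0.04193ρ)·Δh = 0
0.3086 − 0.04193ρ = −Δg_obs/Δh = 0.21333
ρ = (0.3086 − 0.21333) / 0.04193 = 2.27 g/cm³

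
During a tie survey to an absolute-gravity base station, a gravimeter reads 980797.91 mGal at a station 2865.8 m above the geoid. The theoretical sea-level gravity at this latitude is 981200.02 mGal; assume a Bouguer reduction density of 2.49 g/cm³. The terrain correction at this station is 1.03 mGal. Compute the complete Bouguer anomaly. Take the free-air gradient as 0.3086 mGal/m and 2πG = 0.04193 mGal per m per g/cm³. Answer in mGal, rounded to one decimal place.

Free-air correction = 0.3086 × 2865.8 = 884.39 mGal
Free-air anomaly = 980797.91 − 981200.02 + (884.39) = 482.28 mGal
Bouguer slab correction = 0.04193 × 2.49 × 2865.8 = 299.21 mGal
Simple Bouguer anomaly = 482.28 − (299.21) = 183.07 mGal
Complete Bouguer anomaly = 183.07 + 1.03 = 184.10 mGal

184.1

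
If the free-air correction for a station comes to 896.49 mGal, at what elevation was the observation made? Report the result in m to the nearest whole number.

2905

h = 896.49 / 0.3086 = 2905.02 m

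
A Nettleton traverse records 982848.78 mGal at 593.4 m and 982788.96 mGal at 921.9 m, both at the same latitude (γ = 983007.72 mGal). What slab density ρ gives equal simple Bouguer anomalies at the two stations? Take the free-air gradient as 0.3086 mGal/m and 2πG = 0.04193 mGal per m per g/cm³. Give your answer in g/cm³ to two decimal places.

3.02

Δg_obs = 982788.96 − 982848.78 = -59.82 mGal over Δh = 921.9 − 593.4 = 328.5 m
Equal Bouguer anomalies ⇒ Δg_obs + (0.3086 − 0.04193ρ)·Δh = 0
0.3086 − 0.04193ρ = −Δg_obs/Δh = 0.18210
ρ = (0.3086 − 0.18210) / 0.04193 = 3.02 g/cm³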